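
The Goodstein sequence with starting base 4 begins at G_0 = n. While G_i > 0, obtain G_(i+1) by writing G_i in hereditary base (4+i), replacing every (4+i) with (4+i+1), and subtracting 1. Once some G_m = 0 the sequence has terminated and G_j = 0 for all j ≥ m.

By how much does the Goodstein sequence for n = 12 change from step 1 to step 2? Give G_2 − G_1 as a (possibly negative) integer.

1

[0] 12 ≡ 3·4 (base 4). Lift 5: 15. −1: 14.
[1] 14 ≡ 2·5 + 4 (base 5). Lift 6: 16. −1: 15.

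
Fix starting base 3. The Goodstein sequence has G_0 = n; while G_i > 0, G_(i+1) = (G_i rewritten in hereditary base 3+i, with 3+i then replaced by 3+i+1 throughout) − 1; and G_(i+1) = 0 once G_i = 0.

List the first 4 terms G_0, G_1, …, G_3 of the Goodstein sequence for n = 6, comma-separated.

G_0=6  [base 3] 2·3  →[3↦4]→  2·4 = 8  −1 ⇒ G_1=7
G_1=7  [base 4] 4 + 3  →[4↦5]→  5 + 3 = 8  −1 ⇒ G_2=7
G_2=7  [base 5] 5 + 2  →[5↦6]→  6 + 2 = 8  −1 ⇒ G_3=7

6, 7, 7, 7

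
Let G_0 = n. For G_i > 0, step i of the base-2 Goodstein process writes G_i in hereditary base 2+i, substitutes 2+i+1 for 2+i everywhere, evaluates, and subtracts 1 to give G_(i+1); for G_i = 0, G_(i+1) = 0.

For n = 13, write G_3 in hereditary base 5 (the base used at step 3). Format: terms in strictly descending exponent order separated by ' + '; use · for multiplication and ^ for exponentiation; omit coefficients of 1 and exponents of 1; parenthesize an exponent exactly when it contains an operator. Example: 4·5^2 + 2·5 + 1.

5^(5 + 1) + 3·5^3 + 3·5^2 + 3·5 + 2

G_0=13  [base 2] 2^(2 + 1) + 2^2 + 1  →[2↦3]→  3^(3 + 1) + 3^3 + 1 = 109  −1 ⇒ G_1=108
G_1=108  [base 3] 3^(3 + 1) + 3^3  →[3↦4]→  4^(4 + 1) + 4^4 = 1280  −1 ⇒ G_2=1279
G_2=1279  [base 4] 4^(4 + 1) + 3·4^3 + 3·4^2 + 3·4 + 3  →[4↦5]→  5^(5 + 1) + 3·5^3 + 3·5^2 + 3·5 + 3 = 16093  −1 ⇒ G_3=16092
G_3=16092  [base 5] 5^(5 + 1) + 3·5^3 + 3·5^2 + 3·5 + 2  →[5↦6]→  6^(6 + 1) + 3·6^3 + 3·6^2 + 3·6 + 2 = 280712  −1 ⇒ G_4=280711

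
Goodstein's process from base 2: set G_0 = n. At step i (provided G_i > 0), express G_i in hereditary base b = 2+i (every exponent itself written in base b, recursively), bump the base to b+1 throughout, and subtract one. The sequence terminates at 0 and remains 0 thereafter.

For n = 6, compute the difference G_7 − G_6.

144904

base 2: 6 = 2^2 + 2; at 3: 3^3 + 3 = 30; next = 29
base 3: 29 = 3^3 + 2; at 4: 4^4 + 2 = 258; next = 257
base 4: 257 = 4^4 + 1; at 5: 5^5 + 1 = 3126; next = 3125
base 5: 3125 = 5^5; at 6: 6^6 = 46656; next = 46655
base 6: 46655 = 5·6^5 + 5·6^4 + 5·6^3 + 5·6^2 + 5·6 + 5; at 7: 5·7^5 + 5·7^4 + 5·7^3 + 5·7^2 + 5·7 + 5 = 98040; next = 98039
base 7: 98039 = 5·7^5 + 5·7^4 + 5·7^3 + 5·7^2 + 5·7 + 4; at 8: 5·8^5 + 5·8^4 + 5·8^3 + 5·8^2 + 5·8 + 4 = 187244; next = 187243
base 8: 187243 = 5·8^5 + 5·8^4 + 5·8^3 + 5·8^2 + 5·8 + 3; at 9: 5·9^5 + 5·9^4 + 5·9^3 + 5·9^2 + 5·9 + 3 = 332148; next = 332147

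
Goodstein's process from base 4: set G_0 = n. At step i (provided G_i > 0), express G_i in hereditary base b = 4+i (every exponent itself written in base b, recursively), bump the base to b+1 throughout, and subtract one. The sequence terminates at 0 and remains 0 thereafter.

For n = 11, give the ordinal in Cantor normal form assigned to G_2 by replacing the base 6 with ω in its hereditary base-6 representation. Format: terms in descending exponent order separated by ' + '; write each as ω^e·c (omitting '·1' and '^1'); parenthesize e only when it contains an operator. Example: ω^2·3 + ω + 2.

ω·2 + 1

base 4: 11 = 2·4 + 3; at 5: 2·5 + 3 = 13; next = 12
base 5: 12 = 2·5 + 2; at 6: 2·6 + 2 = 14; next = 13
base 6: 13 = 2·6 + 1; at 7: 2·7 + 1 = 15; next = 14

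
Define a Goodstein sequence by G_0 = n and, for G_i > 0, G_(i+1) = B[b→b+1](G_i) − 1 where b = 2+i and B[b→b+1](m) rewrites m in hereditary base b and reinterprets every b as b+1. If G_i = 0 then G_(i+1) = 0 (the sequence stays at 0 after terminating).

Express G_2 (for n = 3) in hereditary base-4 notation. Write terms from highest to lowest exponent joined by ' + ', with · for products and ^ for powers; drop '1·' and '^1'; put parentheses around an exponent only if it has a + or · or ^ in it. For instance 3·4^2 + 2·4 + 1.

3

3 —HB2→ 2 + 1 —bump→ 3 + 1 = 4 —(−1)→ 3
3 —HB3→ 3 —bump→ 4 = 4 —(−1)→ 3
3 —HB4→ 3 —bump→ 3 = 3 —(−1)→ 2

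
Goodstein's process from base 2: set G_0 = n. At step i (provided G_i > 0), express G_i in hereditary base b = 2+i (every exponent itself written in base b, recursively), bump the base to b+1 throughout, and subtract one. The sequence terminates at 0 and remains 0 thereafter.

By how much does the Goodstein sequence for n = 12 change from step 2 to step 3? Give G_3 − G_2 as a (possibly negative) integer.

i=0: 12 = 2^(2 + 1) + 2^2 (b=2); 2→3: 3^(3 + 1) + 3^3 = 108; 108−1 = 107
i=1: 107 = 3^(3 + 1) + 2·3^2 + 2·3 + 2 (b=3); 3→4: 4^(4 + 1) + 2·4^2 + 2·4 + 2 = 1066; 1066−1 = 1065
i=2: 1065 = 4^(4 + 1) + 2·4^2 + 2·4 + 1 (b=4); 4→5: 5^(5 + 1) + 2·5^2 + 2·5 + 1 = 15686; 15686−1 = 15685

14620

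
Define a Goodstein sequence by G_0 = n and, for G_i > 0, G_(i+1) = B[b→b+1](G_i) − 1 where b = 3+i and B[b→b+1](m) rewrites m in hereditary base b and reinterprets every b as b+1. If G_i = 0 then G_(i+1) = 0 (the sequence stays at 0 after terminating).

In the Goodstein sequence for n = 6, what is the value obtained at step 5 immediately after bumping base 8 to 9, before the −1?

7

(0) 6|_3 = 2·3 ↦ 2·4|_4 = 8 ⇒ 7
(1) 7|_4 = 4 + 3 ↦ 5 + 3|_5 = 8 ⇒ 7
(2) 7|_5 = 5 + 2 ↦ 6 + 2|_6 = 8 ⇒ 7
(3) 7|_6 = 6 + 1 ↦ 7 + 1|_7 = 8 ⇒ 7
(4) 7|_7 = 7 ↦ 8|_8 = 8 ⇒ 7
(5) 7|_8 = 7 ↦ 7|_9 = 7 ⇒ 6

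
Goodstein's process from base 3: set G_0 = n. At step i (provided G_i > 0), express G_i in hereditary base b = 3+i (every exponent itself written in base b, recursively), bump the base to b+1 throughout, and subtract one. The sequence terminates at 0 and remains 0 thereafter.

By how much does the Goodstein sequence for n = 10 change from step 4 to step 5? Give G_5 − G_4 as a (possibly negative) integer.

[0] 10 ≡ 3^2 + 1 (base 3). Lift 4: 17. −1: 16.
[1] 16 ≡ 4^2 (base 4). Lift 5: 25. −1: 24.
[2] 24 ≡ 4·5 + 4 (base 5). Lift 6: 28. −1: 27.
[3] 27 ≡ 4·6 + 3 (base 6). Lift 7: 31. −1: 30.
[4] 30 ≡ 4·7 + 2 (base 7). Lift 8: 34. −1: 33.

3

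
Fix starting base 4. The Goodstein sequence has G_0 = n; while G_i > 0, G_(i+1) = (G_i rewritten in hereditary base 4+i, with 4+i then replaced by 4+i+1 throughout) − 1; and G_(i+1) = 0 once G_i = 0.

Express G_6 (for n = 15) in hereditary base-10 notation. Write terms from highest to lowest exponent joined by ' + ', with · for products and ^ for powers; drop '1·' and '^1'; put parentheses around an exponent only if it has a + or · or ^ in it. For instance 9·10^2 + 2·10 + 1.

step 0: 15 = 3·4 + 3; sub 5 for 4: 3·5 + 3; = 18; G_1 = 18−1 = 17
step 1: 17 = 3·5 + 2; sub 6 for 5: 3·6 + 2; = 20; G_2 = 20−1 = 19
step 2: 19 = 3·6 + 1; sub 7 for 6: 3·7 + 1; = 22; G_3 = 22−1 = 21
step 3: 21 = 3·7; sub 8 for 7: 3·8; = 24; G_4 = 24−1 = 23
step 4: 23 = 2·8 + 7; sub 9 for 8: 2·9 + 7; = 25; G_5 = 25−1 = 24
step 5: 24 = 2·9 + 6; sub 10 for 9: 2·10 + 6; = 26; G_6 = 26−1 = 25
step 6: 25 = 2·10 + 5; sub 11 for 10: 2·11 + 5; = 27; G_7 = 27−1 = 26

2·10 + 5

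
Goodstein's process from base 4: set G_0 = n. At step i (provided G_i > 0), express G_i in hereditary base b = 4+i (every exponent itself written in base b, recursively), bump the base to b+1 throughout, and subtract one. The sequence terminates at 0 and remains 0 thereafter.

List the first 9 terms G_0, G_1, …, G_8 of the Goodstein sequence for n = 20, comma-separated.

i=0: 20 = 4^2 + 4 (b=4); 4→5: 5^2 + 5 = 30; 30−1 = 29
i=1: 29 = 5^2 + 4 (b=5); 5→6: 6^2 + 4 = 40; 40−1 = 39
i=2: 39 = 6^2 + 3 (b=6); 6→7: 7^2 + 3 = 52; 52−1 = 51
i=3: 51 = 7^2 + 2 (b=7); 7→8: 8^2 + 2 = 66; 66−1 = 65
i=4: 65 = 8^2 + 1 (b=8); 8→9: 9^2 + 1 = 82; 82−1 = 81
i=5: 81 = 9^2 (b=9); 9→10: 10^2 = 100; 100−1 = 99
i=6: 99 = 9·10 + 9 (b=10); 10→11: 9·11 + 9 = 108; 108−1 = 107
i=7: 107 = 9·11 + 8 (b=11); 11→12: 9·12 + 8 = 116; 116−1 = 115

20, 29, 39, 51, 65, 81, 99, 107, 115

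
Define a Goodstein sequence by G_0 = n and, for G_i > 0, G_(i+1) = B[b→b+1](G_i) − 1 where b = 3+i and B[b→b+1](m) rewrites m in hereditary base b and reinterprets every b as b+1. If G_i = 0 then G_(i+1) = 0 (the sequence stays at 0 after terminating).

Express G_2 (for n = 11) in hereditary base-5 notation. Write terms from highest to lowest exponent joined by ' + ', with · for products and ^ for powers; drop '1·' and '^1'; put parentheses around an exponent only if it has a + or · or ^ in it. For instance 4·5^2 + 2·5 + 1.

G_0=11  [base 3] 3^2 + 2  →[3↦4]→  4^2 + 2 = 18  −1 ⇒ G_1=17
G_1=17  [base 4] 4^2 + 1  →[4↦5]→  5^2 + 1 = 26  −1 ⇒ G_2=25
G_2=25  [base 5] 5^2  →[5↦6]→  6^2 = 36  −1 ⇒ G_3=35

5^2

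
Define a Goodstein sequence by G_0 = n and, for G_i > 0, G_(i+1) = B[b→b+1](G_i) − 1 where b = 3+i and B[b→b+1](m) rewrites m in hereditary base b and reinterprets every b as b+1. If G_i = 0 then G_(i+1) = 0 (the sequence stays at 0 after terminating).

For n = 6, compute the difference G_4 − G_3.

i=0: 6 = 2·3 (b=3); 3→4: 2·4 = 8; 8−1 = 7
i=1: 7 = 4 + 3 (b=4); 4→5: 5 + 3 = 8; 8−1 = 7
i=2: 7 = 5 + 2 (b=5); 5→6: 6 + 2 = 8; 8−1 = 7
i=3: 7 = 6 + 1 (b=6); 6→7: 7 + 1 = 8; 8−1 = 7

0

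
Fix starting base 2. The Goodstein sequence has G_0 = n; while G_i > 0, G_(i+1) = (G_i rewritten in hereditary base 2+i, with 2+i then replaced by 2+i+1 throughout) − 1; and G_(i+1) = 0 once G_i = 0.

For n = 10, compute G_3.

15625

i=0: 10 = 2^(2 + 1) + 2 (b=2); 2→3: 3^(3 + 1) + 3 = 84; 84−1 = 83
i=1: 83 = 3^(3 + 1) + 2 (b=3); 3→4: 4^(4 + 1) + 2 = 1026; 1026−1 = 1025
i=2: 1025 = 4^(4 + 1) + 1 (b=4); 4→5: 5^(5 + 1) + 1 = 15626; 15626−1 = 15625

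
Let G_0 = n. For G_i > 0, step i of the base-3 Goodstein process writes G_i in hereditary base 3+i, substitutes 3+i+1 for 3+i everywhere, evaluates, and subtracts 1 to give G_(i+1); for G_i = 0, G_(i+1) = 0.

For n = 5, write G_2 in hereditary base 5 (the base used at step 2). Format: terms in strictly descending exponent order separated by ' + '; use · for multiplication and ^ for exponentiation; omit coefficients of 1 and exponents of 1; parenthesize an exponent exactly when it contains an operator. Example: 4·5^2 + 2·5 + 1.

5

G_0 = 5. HB_3(5) = 3 + 2. Bump = 6. G_1 = 5.
G_1 = 5. HB_4(5) = 4 + 1. Bump = 6. G_2 = 5.
G_2 = 5. HB_5(5) = 5. Bump = 6. G_3 = 5.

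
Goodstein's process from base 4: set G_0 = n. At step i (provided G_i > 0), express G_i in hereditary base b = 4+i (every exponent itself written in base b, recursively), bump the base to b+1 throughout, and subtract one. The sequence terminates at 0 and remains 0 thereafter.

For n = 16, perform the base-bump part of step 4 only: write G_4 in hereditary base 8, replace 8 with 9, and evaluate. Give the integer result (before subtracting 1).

37

(0) 16|_4 = 4^2 ↦ 5^2|_5 = 25 ⇒ 24
(1) 24|_5 = 4·5 + 4 ↦ 4·6 + 4|_6 = 28 ⇒ 27
(2) 27|_6 = 4·6 + 3 ↦ 4·7 + 3|_7 = 31 ⇒ 30
(3) 30|_7 = 4·7 + 2 ↦ 4·8 + 2|_8 = 34 ⇒ 33
(4) 33|_8 = 4·8 + 1 ↦ 4·9 + 1|_9 = 37 ⇒ 36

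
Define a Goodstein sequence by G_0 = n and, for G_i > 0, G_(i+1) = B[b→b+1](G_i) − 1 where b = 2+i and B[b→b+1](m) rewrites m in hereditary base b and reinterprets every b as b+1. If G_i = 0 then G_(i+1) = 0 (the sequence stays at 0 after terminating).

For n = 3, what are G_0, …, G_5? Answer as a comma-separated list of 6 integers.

(0) 3|_2 = 2 + 1 ↦ 3 + 1|_3 = 4 ⇒ 3
(1) 3|_3 = 3 ↦ 4|_4 = 4 ⇒ 3
(2) 3|_4 = 3 ↦ 3|_5 = 3 ⇒ 2
(3) 2|_5 = 2 ↦ 2|_6 = 2 ⇒ 1
(4) 1|_6 = 1 ↦ 1|_7 = 1 ⇒ 0

3, 3, 3, 2, 1, 0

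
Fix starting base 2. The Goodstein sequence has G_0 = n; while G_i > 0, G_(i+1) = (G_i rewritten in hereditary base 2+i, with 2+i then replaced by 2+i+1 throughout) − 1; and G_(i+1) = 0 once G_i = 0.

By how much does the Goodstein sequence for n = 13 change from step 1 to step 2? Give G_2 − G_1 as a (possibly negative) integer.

13 —HB2→ 2^(2 + 1) + 2^2 + 1 —bump→ 3^(3 + 1) + 3^3 + 1 = 109 —(−1)→ 108
108 —HB3→ 3^(3 + 1) + 3^3 —bump→ 4^(4 + 1) + 4^4 = 1280 —(−1)→ 1279

1171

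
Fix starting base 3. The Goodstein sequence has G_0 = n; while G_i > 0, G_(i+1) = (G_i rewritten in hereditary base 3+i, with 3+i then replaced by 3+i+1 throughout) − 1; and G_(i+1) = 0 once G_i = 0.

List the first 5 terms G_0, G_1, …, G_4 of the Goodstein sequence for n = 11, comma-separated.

step 0: 11 = 3^2 + 2; sub 4 for 3: 4^2 + 2; = 18; G_1 = 18−1 = 17
step 1: 17 = 4^2 + 1; sub 5 for 4: 5^2 + 1; = 26; G_2 = 26−1 = 25
step 2: 25 = 5^2; sub 6 for 5: 6^2; = 36; G_3 = 36−1 = 35
step 3: 35 = 5·6 + 5; sub 7 for 6: 5·7 + 5; = 40; G_4 = 40−1 = 39

11, 17, 25, 35, 39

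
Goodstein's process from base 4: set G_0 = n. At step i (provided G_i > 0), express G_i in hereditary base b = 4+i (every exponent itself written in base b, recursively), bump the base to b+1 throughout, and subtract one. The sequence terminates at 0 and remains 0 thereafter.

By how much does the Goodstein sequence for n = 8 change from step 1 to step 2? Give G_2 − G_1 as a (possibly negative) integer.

G_0 = 8. HB_4(8) = 2·4. Bump = 10. G_1 = 9.
G_1 = 9. HB_5(9) = 5 + 4. Bump = 10. G_2 = 9.

0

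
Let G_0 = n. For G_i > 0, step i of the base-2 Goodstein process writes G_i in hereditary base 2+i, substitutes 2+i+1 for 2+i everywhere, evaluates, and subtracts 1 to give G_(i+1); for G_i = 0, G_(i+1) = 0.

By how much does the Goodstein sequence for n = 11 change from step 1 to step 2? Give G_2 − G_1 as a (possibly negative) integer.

943

step 0: 11 = 2^(2 + 1) + 2 + 1; sub 3 for 2: 3^(3 + 1) + 3 + 1; = 85; G_1 = 85−1 = 84
step 1: 84 = 3^(3 + 1) + 3; sub 4 for 3: 4^(4 + 1) + 4; = 1028; G_2 = 1028−1 = 1027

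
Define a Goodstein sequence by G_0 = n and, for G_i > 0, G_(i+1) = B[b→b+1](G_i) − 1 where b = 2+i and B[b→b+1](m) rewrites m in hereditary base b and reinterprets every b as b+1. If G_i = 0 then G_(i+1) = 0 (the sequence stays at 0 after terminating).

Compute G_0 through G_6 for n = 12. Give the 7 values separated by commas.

12, 107, 1065, 15685, 280019, 5764910, 134217867

step 0: 12 = 2^(2 + 1) + 2^2; sub 3 for 2: 3^(3 + 1) + 3^3; = 108; G_1 = 108−1 = 107
step 1: 107 = 3^(3 + 1) + 2·3^2 + 2·3 + 2; sub 4 for 3: 4^(4 + 1) + 2·4^2 + 2·4 + 2; = 1066; G_2 = 1066−1 = 1065
step 2: 1065 = 4^(4 + 1) + 2·4^2 + 2·4 + 1; sub 5 for 4: 5^(5 + 1) + 2·5^2 + 2·5 + 1; = 15686; G_3 = 15686−1 = 15685
step 3: 15685 = 5^(5 + 1) + 2·5^2 + 2·5; sub 6 for 5: 6^(6 + 1) + 2·6^2 + 2·6; = 280020; G_4 = 280020−1 = 280019
step 4: 280019 = 6^(6 + 1) + 2·6^2 + 6 + 5; sub 7 for 6: 7^(7 + 1) + 2·7^2 + 7 + 5; = 5764911; G_5 = 5764911−1 = 5764910
step 5: 5764910 = 7^(7 + 1) + 2·7^2 + 7 + 4; sub 8 for 7: 8^(8 + 1) + 2·8^2 + 8 + 4; = 134217868; G_6 = 134217868−1 = 134217867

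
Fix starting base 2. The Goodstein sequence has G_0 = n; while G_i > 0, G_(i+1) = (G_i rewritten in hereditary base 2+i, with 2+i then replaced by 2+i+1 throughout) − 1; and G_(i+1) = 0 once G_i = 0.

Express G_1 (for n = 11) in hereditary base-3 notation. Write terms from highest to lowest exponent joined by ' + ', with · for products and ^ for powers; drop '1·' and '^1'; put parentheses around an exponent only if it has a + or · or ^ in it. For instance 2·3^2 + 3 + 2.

step 0: 11 = 2^(2 + 1) + 2 + 1; sub 3 for 2: 3^(3 + 1) + 3 + 1; = 85; G_1 = 85−1 = 84
step 1: 84 = 3^(3 + 1) + 3; sub 4 for 3: 4^(4 + 1) + 4; = 1028; G_2 = 1028−1 = 1027

3^(3 + 1) + 3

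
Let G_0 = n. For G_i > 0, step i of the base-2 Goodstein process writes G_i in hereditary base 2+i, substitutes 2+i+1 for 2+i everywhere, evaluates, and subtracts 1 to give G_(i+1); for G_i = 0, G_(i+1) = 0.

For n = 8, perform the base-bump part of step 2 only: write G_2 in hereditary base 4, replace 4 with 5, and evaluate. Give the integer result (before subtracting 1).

[0] 8 ≡ 2^(2 + 1) (base 2). Lift 3: 81. −1: 80.
[1] 80 ≡ 2·3^3 + 2·3^2 + 2·3 + 2 (base 3). Lift 4: 554. −1: 553.

6311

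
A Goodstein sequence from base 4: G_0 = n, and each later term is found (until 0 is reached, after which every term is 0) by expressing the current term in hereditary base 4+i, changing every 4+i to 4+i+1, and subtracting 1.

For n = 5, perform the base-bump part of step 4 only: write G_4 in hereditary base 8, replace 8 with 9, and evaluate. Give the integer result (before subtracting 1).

5 —HB4→ 4 + 1 —bump→ 5 + 1 = 6 —(−1)→ 5
5 —HB5→ 5 —bump→ 6 = 6 —(−1)→ 5
5 —HB6→ 5 —bump→ 5 = 5 —(−1)→ 4
4 —HB7→ 4 —bump→ 4 = 4 —(−1)→ 3
3 —HB8→ 3 —bump→ 3 = 3 —(−1)→ 2

3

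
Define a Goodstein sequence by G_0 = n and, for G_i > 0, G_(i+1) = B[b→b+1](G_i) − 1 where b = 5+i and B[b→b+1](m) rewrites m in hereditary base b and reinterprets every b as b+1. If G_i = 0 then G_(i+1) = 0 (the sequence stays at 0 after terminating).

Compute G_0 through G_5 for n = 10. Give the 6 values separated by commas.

10, 11, 11, 11, 11, 11

[0] 10 ≡ 2·5 (base 5). Lift 6: 12. −1: 11.
[1] 11 ≡ 6 + 5 (base 6). Lift 7: 12. −1: 11.
[2] 11 ≡ 7 + 4 (base 7). Lift 8: 12. −1: 11.
[3] 11 ≡ 8 + 3 (base 8). Lift 9: 12. −1: 11.
[4] 11 ≡ 9 + 2 (base 9). Lift 10: 12. −1: 11.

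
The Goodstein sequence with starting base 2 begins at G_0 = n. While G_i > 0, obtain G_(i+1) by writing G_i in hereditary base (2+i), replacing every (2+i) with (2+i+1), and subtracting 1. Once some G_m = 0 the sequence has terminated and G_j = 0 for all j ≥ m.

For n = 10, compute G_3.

(0) 10|_2 = 2^(2 + 1) + 2 ↦ 3^(3 + 1) + 3|_3 = 84 ⇒ 83
(1) 83|_3 = 3^(3 + 1) + 2 ↦ 4^(4 + 1) + 2|_4 = 1026 ⇒ 1025
(2) 1025|_4 = 4^(4 + 1) + 1 ↦ 5^(5 + 1) + 1|_5 = 15626 ⇒ 15625

15625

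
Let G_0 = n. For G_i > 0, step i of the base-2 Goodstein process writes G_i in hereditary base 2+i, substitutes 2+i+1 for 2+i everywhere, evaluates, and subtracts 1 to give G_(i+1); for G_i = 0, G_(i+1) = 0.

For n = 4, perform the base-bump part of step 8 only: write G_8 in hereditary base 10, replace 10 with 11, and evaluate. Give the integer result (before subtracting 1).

[0] 4 ≡ 2^2 (base 2). Lift 3: 27. −1: 26.
[1] 26 ≡ 2·3^2 + 2·3 + 2 (base 3). Lift 4: 42. −1: 41.
[2] 41 ≡ 2·4^2 + 2·4 + 1 (base 4). Lift 5: 61. −1: 60.
[3] 60 ≡ 2·5^2 + 2·5 (base 5). Lift 6: 84. −1: 83.
[4] 83 ≡ 2·6^2 + 6 + 5 (base 6). Lift 7: 110. −1: 109.
[5] 109 ≡ 2·7^2 + 7 + 4 (base 7). Lift 8: 140. −1: 139.
[6] 139 ≡ 2·8^2 + 8 + 3 (base 8). Lift 9: 174. −1: 173.
[7] 173 ≡ 2·9^2 + 9 + 2 (base 9). Lift 10: 212. −1: 211.

254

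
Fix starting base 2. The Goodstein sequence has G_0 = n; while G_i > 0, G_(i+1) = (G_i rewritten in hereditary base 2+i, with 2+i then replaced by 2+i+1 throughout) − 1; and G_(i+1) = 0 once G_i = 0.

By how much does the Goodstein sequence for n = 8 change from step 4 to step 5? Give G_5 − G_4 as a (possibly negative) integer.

1553800

G_0 = 8. HB_2(8) = 2^(2 + 1). Bump = 81. G_1 = 80.
G_1 = 80. HB_3(80) = 2·3^3 + 2·3^2 + 2·3 + 2. Bump = 554. G_2 = 553.
G_2 = 553. HB_4(553) = 2·4^4 + 2·4^2 + 2·4 + 1. Bump = 6311. G_3 = 6310.
G_3 = 6310. HB_5(6310) = 2·5^5 + 2·5^2 + 2·5. Bump = 93396. G_4 = 93395.
G_4 = 93395. HB_6(93395) = 2·6^6 + 2·6^2 + 6 + 5. Bump = 1647196. G_5 = 1647195.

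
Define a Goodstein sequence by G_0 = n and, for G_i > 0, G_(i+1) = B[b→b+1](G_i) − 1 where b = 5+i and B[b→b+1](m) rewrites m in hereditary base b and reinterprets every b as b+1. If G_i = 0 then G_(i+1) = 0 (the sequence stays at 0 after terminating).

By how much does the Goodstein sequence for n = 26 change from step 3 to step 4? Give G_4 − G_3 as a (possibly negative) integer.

5

i=0: 26 = 5^2 + 1 (b=5); 5→6: 6^2 + 1 = 37; 37−1 = 36
i=1: 36 = 6^2 (b=6); 6→7: 7^2 = 49; 49−1 = 48
i=2: 48 = 6·7 + 6 (b=7); 7→8: 6·8 + 6 = 54; 54−1 = 53
i=3: 53 = 6·8 + 5 (b=8); 8→9: 6·9 + 5 = 59; 59−1 = 58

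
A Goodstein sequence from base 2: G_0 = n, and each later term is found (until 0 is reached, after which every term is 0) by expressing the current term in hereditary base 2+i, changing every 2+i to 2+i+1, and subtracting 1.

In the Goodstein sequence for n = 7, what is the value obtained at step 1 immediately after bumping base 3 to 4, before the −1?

step 0: 7 = 2^2 + 2 + 1; sub 3 for 2: 3^3 + 3 + 1; = 31; G_1 = 31−1 = 30
step 1: 30 = 3^3 + 3; sub 4 for 3: 4^4 + 4; = 260; G_2 = 260−1 = 259

260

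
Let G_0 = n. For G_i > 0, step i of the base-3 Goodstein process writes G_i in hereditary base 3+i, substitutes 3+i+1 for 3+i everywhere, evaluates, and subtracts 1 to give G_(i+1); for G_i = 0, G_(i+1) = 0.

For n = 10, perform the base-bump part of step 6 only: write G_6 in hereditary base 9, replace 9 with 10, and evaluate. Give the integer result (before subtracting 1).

10 —HB3→ 3^2 + 1 —bump→ 4^2 + 1 = 17 —(−1)→ 16
16 —HB4→ 4^2 —bump→ 5^2 = 25 —(−1)→ 24
24 —HB5→ 4·5 + 4 —bump→ 4·6 + 4 = 28 —(−1)→ 27
27 —HB6→ 4·6 + 3 —bump→ 4·7 + 3 = 31 —(−1)→ 30
30 —HB7→ 4·7 + 2 —bump→ 4·8 + 2 = 34 —(−1)→ 33
33 —HB8→ 4·8 + 1 —bump→ 4·9 + 1 = 37 —(−1)→ 36

40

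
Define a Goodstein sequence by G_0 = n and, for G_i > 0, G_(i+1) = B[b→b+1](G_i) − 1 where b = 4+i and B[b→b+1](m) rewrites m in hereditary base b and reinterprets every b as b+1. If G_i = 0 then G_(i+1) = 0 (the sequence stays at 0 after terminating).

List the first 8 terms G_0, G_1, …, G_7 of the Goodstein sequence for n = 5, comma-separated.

step 0: 5 = 4 + 1; sub 5 for 4: 5 + 1; = 6; G_1 = 6−1 = 5
step 1: 5 = 5; sub 6 for 5: 6; = 6; G_2 = 6−1 = 5
step 2: 5 = 5; sub 7 for 6: 5; = 5; G_3 = 5−1 = 4
step 3: 4 = 4; sub 8 for 7: 4; = 4; G_4 = 4−1 = 3
step 4: 3 = 3; sub 9 for 8: 3; = 3; G_5 = 3−1 = 2
step 5: 2 = 2; sub 10 for 9: 2; = 2; G_6 = 2−1 = 1
step 6: 1 = 1; sub 11 for 10: 1; = 1; G_7 = 1−1 = 0

5, 5, 5, 4, 3, 2, 1, 0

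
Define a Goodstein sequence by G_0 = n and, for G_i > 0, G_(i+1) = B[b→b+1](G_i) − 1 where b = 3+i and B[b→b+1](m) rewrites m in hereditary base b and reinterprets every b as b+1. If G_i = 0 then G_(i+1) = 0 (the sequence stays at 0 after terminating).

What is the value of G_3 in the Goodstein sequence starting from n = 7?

9

base 3: 7 = 2·3 + 1; at 4: 2·4 + 1 = 9; next = 8
base 4: 8 = 2·4; at 5: 2·5 = 10; next = 9
base 5: 9 = 5 + 4; at 6: 6 + 4 = 10; next = 9
base 6: 9 = 6 + 3; at 7: 7 + 3 = 10; next = 9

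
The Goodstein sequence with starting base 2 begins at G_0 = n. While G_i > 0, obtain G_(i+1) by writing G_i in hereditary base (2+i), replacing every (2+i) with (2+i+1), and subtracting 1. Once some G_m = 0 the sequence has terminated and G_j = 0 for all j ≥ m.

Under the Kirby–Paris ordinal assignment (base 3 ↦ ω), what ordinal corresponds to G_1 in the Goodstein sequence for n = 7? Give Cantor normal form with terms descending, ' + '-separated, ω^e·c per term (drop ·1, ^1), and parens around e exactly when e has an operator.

G_0=7  [base 2] 2^2 + 2 + 1  →[2↦3]→  3^3 + 3 + 1 = 31  −1 ⇒ G_1=30
G_1=30  [base 3] 3^3 + 3  →[3↦4]→  4^4 + 4 = 260  −1 ⇒ G_2=259

ω^ω + ω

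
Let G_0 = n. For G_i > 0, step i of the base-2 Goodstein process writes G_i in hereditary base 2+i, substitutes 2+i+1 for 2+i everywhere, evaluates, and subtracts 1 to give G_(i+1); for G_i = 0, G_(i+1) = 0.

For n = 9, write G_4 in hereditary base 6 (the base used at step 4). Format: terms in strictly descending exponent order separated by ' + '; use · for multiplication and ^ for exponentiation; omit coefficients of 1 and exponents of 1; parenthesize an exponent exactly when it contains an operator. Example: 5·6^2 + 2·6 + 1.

G_0 = 9. HB_2(9) = 2^(2 + 1) + 1. Bump = 82. G_1 = 81.
G_1 = 81. HB_3(81) = 3^(3 + 1). Bump = 1024. G_2 = 1023.
G_2 = 1023. HB_4(1023) = 3·4^4 + 3·4^3 + 3·4^2 + 3·4 + 3. Bump = 9843. G_3 = 9842.
G_3 = 9842. HB_5(9842) = 3·5^5 + 3·5^3 + 3·5^2 + 3·5 + 2. Bump = 140744. G_4 = 140743.
G_4 = 140743. HB_6(140743) = 3·6^6 + 3·6^3 + 3·6^2 + 3·6 + 1. Bump = 2471827. G_5 = 2471826.

3·6^6 + 3·6^3 + 3·6^2 + 3·6 + 1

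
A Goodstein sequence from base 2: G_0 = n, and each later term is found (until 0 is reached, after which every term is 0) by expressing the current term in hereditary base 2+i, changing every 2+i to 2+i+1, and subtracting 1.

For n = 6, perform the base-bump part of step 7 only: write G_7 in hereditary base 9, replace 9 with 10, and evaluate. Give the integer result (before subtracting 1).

i=0: 6 = 2^2 + 2 (b=2); 2→3: 3^3 + 3 = 30; 30−1 = 29
i=1: 29 = 3^3 + 2 (b=3); 3→4: 4^4 + 2 = 258; 258−1 = 257
i=2: 257 = 4^4 + 1 (b=4); 4→5: 5^5 + 1 = 3126; 3126−1 = 3125
i=3: 3125 = 5^5 (b=5); 5→6: 6^6 = 46656; 46656−1 = 46655
i=4: 46655 = 5·6^5 + 5·6^4 + 5·6^3 + 5·6^2 + 5·6 + 5 (b=6); 6→7: 5·7^5 + 5·7^4 + 5·7^3 + 5·7^2 + 5·7 + 5 = 98040; 98040−1 = 98039
i=5: 98039 = 5·7^5 + 5·7^4 + 5·7^3 + 5·7^2 + 5·7 + 4 (b=7); 7→8: 5·8^5 + 5·8^4 + 5·8^3 + 5·8^2 + 5·8 + 4 = 187244; 187244−1 = 187243
i=6: 187243 = 5·8^5 + 5·8^4 + 5·8^3 + 5·8^2 + 5·8 + 3 (b=8); 8→9: 5·9^5 + 5·9^4 + 5·9^3 + 5·9^2 + 5·9 + 3 = 332148; 332148−1 = 332147
i=7: 332147 = 5·9^5 + 5·9^4 + 5·9^3 + 5·9^2 + 5·9 + 2 (b=9); 9→10: 5·10^5 + 5·10^4 + 5·10^3 + 5·10^2 + 5·10 + 2 = 555552; 555552−1 = 555551

555552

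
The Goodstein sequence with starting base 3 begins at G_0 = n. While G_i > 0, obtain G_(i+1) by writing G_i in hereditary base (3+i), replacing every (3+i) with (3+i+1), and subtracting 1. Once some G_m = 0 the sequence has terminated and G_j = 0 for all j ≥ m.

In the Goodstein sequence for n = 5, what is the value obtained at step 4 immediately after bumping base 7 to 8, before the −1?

5 —HB3→ 3 + 2 —bump→ 4 + 2 = 6 —(−1)→ 5
5 —HB4→ 4 + 1 —bump→ 5 + 1 = 6 —(−1)→ 5
5 —HB5→ 5 —bump→ 6 = 6 —(−1)→ 5
5 —HB6→ 5 —bump→ 5 = 5 —(−1)→ 4
4 —HB7→ 4 —bump→ 4 = 4 —(−1)→ 3

4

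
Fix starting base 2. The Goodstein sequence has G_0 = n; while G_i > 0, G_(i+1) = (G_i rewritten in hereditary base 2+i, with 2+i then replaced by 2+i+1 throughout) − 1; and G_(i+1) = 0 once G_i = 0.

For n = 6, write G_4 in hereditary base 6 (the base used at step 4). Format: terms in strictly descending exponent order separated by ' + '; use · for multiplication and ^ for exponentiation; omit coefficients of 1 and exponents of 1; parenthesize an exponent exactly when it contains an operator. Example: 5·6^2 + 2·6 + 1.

5·6^5 + 5·6^4 + 5·6^3 + 5·6^2 + 5·6 + 5

(0) 6|_2 = 2^2 + 2 ↦ 3^3 + 3|_3 = 30 ⇒ 29
(1) 29|_3 = 3^3 + 2 ↦ 4^4 + 2|_4 = 258 ⇒ 257
(2) 257|_4 = 4^4 + 1 ↦ 5^5 + 1|_5 = 3126 ⇒ 3125
(3) 3125|_5 = 5^5 ↦ 6^6|_6 = 46656 ⇒ 46655
(4) 46655|_6 = 5·6^5 + 5·6^4 + 5·6^3 + 5·6^2 + 5·6 + 5 ↦ 5·7^5 + 5·7^4 + 5·7^3 + 5·7^2 + 5·7 + 5|_7 = 98040 ⇒ 98039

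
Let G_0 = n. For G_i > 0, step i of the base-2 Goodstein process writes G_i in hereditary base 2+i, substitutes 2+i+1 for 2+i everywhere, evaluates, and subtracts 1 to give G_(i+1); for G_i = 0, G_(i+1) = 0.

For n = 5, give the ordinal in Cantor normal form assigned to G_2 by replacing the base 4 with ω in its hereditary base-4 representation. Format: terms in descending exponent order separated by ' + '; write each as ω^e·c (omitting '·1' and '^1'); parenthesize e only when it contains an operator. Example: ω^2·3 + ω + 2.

step 0: 5 = 2^2 + 1; sub 3 for 2: 3^3 + 1; = 28; G_1 = 28−1 = 27
step 1: 27 = 3^3; sub 4 for 3: 4^4; = 256; G_2 = 256−1 = 255
step 2: 255 = 3·4^3 + 3·4^2 + 3·4 + 3; sub 5 for 4: 3·5^3 + 3·5^2 + 3·5 + 3; = 468; G_3 = 468−1 = 467

ω^3·3 + ω^2·3 + ω·3 + 3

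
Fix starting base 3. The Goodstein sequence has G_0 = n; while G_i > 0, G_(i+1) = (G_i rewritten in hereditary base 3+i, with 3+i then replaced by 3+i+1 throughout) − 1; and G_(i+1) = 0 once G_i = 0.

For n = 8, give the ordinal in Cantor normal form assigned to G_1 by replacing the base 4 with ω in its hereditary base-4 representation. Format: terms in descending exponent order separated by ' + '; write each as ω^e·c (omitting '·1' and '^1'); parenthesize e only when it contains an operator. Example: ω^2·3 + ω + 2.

G_0 = 8. HB_3(8) = 2·3 + 2. Bump = 10. G_1 = 9.
G_1 = 9. HB_4(9) = 2·4 + 1. Bump = 11. G_2 = 10.

ω·2 + 1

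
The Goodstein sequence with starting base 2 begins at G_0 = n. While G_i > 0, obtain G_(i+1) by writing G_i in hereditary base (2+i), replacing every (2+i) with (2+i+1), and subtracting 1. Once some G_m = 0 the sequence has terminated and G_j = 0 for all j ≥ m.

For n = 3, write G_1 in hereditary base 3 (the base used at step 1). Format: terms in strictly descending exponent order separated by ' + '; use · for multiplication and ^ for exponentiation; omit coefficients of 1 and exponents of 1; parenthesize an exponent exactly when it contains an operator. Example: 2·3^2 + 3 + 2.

3 —HB2→ 2 + 1 —bump→ 3 + 1 = 4 —(−1)→ 3
3 —HB3→ 3 —bump→ 4 = 4 —(−1)→ 3

3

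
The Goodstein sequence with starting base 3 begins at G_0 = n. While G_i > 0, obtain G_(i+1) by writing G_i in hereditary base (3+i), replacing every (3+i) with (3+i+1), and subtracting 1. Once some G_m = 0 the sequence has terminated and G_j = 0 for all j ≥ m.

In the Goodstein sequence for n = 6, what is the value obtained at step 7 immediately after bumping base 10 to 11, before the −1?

5

G_0=6  [base 3] 2·3  →[3↦4]→  2·4 = 8  −1 ⇒ G_1=7
G_1=7  [base 4] 4 + 3  →[4↦5]→  5 + 3 = 8  −1 ⇒ G_2=7
G_2=7  [base 5] 5 + 2  →[5↦6]→  6 + 2 = 8  −1 ⇒ G_3=7
G_3=7  [base 6] 6 + 1  →[6↦7]→  7 + 1 = 8  −1 ⇒ G_4=7
G_4=7  [base 7] 7  →[7↦8]→  8 = 8  −1 ⇒ G_5=7
G_5=7  [base 8] 7  →[8↦9]→  7 = 7  −1 ⇒ G_6=6
G_6=6  [base 9] 6  →[9↦10]→  6 = 6  −1 ⇒ G_7=5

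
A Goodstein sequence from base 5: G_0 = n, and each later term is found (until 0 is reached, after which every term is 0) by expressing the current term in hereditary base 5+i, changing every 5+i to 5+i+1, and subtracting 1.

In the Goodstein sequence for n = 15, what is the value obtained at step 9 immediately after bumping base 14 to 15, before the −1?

i=0: 15 = 3·5 (b=5); 5→6: 3·6 = 18; 18−1 = 17
i=1: 17 = 2·6 + 5 (b=6); 6→7: 2·7 + 5 = 19; 19−1 = 18
i=2: 18 = 2·7 + 4 (b=7); 7→8: 2·8 + 4 = 20; 20−1 = 19
i=3: 19 = 2·8 + 3 (b=8); 8→9: 2·9 + 3 = 21; 21−1 = 20
i=4: 20 = 2·9 + 2 (b=9); 9→10: 2·10 + 2 = 22; 22−1 = 21
i=5: 21 = 2·10 + 1 (b=10); 10→11: 2·11 + 1 = 23; 23−1 = 22
i=6: 22 = 2·11 (b=11); 11→12: 2·12 = 24; 24−1 = 23
i=7: 23 = 12 + 11 (b=12); 12→13: 13 + 11 = 24; 24−1 = 23
i=8: 23 = 13 + 10 (b=13); 13→14: 14 + 10 = 24; 24−1 = 23

24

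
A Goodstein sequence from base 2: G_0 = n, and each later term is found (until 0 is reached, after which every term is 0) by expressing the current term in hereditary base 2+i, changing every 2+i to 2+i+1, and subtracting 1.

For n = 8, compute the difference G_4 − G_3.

87085

(0) 8|_2 = 2^(2 + 1) ↦ 3^(3 + 1)|_3 = 81 ⇒ 80
(1) 80|_3 = 2·3^3 + 2·3^2 + 2·3 + 2 ↦ 2·4^4 + 2·4^2 + 2·4 + 2|_4 = 554 ⇒ 553
(2) 553|_4 = 2·4^4 + 2·4^2 + 2·4 + 1 ↦ 2·5^5 + 2·5^2 + 2·5 + 1|_5 = 6311 ⇒ 6310
(3) 6310|_5 = 2·5^5 + 2·5^2 + 2·5 ↦ 2·6^6 + 2·6^2 + 2·6|_6 = 93396 ⇒ 93395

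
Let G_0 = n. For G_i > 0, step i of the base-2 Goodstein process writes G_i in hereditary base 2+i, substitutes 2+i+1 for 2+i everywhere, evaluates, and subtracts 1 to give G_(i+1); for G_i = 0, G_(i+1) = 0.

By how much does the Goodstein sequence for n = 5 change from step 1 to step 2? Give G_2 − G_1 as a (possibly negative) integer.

base 2: 5 = 2^2 + 1; at 3: 3^3 + 1 = 28; next = 27
base 3: 27 = 3^3; at 4: 4^4 = 256; next = 255

228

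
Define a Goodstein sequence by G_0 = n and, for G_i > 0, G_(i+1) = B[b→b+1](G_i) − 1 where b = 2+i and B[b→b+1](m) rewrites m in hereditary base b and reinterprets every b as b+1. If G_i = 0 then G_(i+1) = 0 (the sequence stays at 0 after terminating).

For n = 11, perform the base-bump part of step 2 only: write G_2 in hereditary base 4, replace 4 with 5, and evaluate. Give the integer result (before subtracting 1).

15628

[0] 11 ≡ 2^(2 + 1) + 2 + 1 (base 2). Lift 3: 85. −1: 84.
[1] 84 ≡ 3^(3 + 1) + 3 (base 3). Lift 4: 1028. −1: 1027.
[2] 1027 ≡ 4^(4 + 1) + 3 (base 4). Lift 5: 15628. −1: 15627.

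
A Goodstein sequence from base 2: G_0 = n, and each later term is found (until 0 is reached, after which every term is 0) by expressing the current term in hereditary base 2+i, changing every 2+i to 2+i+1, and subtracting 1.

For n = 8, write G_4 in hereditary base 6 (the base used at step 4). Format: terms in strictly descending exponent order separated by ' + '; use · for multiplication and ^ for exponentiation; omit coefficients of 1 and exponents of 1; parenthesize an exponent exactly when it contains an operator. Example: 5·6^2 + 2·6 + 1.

base 2: 8 = 2^(2 + 1); at 3: 3^(3 + 1) = 81; next = 80
base 3: 80 = 2·3^3 + 2·3^2 + 2·3 + 2; at 4: 2·4^4 + 2·4^2 + 2·4 + 2 = 554; next = 553
base 4: 553 = 2·4^4 + 2·4^2 + 2·4 + 1; at 5: 2·5^5 + 2·5^2 + 2·5 + 1 = 6311; next = 6310
base 5: 6310 = 2·5^5 + 2·5^2 + 2·5; at 6: 2·6^6 + 2·6^2 + 2·6 = 93396; next = 93395
base 6: 93395 = 2·6^6 + 2·6^2 + 6 + 5; at 7: 2·7^7 + 2·7^2 + 7 + 5 = 1647196; next = 1647195

2·6^6 + 2·6^2 + 6 + 5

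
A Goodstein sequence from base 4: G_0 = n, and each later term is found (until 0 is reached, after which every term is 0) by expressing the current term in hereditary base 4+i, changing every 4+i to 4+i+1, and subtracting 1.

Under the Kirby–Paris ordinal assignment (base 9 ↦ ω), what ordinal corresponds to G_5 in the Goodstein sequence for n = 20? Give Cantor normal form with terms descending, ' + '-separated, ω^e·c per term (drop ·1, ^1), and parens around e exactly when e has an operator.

20 —HB4→ 4^2 + 4 —bump→ 5^2 + 5 = 30 —(−1)→ 29
29 —HB5→ 5^2 + 4 —bump→ 6^2 + 4 = 40 —(−1)→ 39
39 —HB6→ 6^2 + 3 —bump→ 7^2 + 3 = 52 —(−1)→ 51
51 —HB7→ 7^2 + 2 —bump→ 8^2 + 2 = 66 —(−1)→ 65
65 —HB8→ 8^2 + 1 —bump→ 9^2 + 1 = 82 —(−1)→ 81
81 —HB9→ 9^2 —bump→ 10^2 = 100 —(−1)→ 99

ω^2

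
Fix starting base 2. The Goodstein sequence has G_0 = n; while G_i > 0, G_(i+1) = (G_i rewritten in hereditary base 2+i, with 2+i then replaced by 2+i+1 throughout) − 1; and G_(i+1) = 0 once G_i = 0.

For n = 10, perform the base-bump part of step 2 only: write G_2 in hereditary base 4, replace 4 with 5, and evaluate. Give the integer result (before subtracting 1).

15626

base 2: 10 = 2^(2 + 1) + 2; at 3: 3^(3 + 1) + 3 = 84; next = 83
base 3: 83 = 3^(3 + 1) + 2; at 4: 4^(4 + 1) + 2 = 1026; next = 1025
base 4: 1025 = 4^(4 + 1) + 1; at 5: 5^(5 + 1) + 1 = 15626; next = 15625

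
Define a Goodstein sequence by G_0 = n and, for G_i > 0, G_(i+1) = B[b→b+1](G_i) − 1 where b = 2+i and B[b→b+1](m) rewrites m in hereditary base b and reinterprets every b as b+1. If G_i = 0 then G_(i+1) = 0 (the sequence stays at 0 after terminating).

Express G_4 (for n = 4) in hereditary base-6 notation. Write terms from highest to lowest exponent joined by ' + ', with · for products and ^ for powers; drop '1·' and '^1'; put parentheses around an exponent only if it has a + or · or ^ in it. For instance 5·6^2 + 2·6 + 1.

2·6^2 + 6 + 5

i=0: 4 = 2^2 (b=2); 2→3: 3^3 = 27; 27−1 = 26
i=1: 26 = 2·3^2 + 2·3 + 2 (b=3); 3→4: 2·4^2 + 2·4 + 2 = 42; 42−1 = 41
i=2: 41 = 2·4^2 + 2·4 + 1 (b=4); 4→5: 2·5^2 + 2·5 + 1 = 61; 61−1 = 60
i=3: 60 = 2·5^2 + 2·5 (b=5); 5→6: 2·6^2 + 2·6 = 84; 84−1 = 83
i=4: 83 = 2·6^2 + 6 + 5 (b=6); 6→7: 2·7^2 + 7 + 5 = 110; 110−1 = 109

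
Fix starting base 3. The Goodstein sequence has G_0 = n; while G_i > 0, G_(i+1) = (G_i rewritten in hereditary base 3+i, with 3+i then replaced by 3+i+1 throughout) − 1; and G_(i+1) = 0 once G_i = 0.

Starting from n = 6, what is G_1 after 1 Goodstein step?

7

i=0: 6 = 2·3 (b=3); 3→4: 2·4 = 8; 8−1 = 7
i=1: 7 = 4 + 3 (b=4); 4→5: 5 + 3 = 8; 8−1 = 7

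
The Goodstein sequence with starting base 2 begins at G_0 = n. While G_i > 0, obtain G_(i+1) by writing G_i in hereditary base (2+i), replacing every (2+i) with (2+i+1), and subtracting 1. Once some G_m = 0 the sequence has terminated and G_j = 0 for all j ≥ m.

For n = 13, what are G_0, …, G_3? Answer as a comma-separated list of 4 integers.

step 0: 13 = 2^(2 + 1) + 2^2 + 1; sub 3 for 2: 3^(3 + 1) + 3^3 + 1; = 109; G_1 = 109−1 = 108
step 1: 108 = 3^(3 + 1) + 3^3; sub 4 for 3: 4^(4 + 1) + 4^4; = 1280; G_2 = 1280−1 = 1279
step 2: 1279 = 4^(4 + 1) + 3·4^3 + 3·4^2 + 3·4 + 3; sub 5 for 4: 5^(5 + 1) + 3·5^3 + 3·5^2 + 3·5 + 3; = 16093; G_3 = 16093−1 = 16092

13, 108, 1279, 16092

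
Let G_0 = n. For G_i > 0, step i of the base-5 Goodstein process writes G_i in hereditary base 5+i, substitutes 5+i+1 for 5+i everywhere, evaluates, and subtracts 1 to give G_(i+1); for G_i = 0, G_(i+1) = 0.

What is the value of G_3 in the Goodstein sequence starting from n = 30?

G_0 = 30. HB_5(30) = 5^2 + 5. Bump = 42. G_1 = 41.
G_1 = 41. HB_6(41) = 6^2 + 5. Bump = 54. G_2 = 53.
G_2 = 53. HB_7(53) = 7^2 + 4. Bump = 68. G_3 = 67.

67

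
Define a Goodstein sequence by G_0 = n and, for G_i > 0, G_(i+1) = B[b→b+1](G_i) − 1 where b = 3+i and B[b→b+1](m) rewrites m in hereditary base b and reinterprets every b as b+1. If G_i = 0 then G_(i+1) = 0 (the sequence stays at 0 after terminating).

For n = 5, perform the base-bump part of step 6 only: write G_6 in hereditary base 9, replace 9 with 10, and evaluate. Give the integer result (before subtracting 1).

step 0: 5 = 3 + 2; sub 4 for 3: 4 + 2; = 6; G_1 = 6−1 = 5
step 1: 5 = 4 + 1; sub 5 for 4: 5 + 1; = 6; G_2 = 6−1 = 5
step 2: 5 = 5; sub 6 for 5: 6; = 6; G_3 = 6−1 = 5
step 3: 5 = 5; sub 7 for 6: 5; = 5; G_4 = 5−1 = 4
step 4: 4 = 4; sub 8 for 7: 4; = 4; G_5 = 4−1 = 3
step 5: 3 = 3; sub 9 for 8: 3; = 3; G_6 = 3−1 = 2

2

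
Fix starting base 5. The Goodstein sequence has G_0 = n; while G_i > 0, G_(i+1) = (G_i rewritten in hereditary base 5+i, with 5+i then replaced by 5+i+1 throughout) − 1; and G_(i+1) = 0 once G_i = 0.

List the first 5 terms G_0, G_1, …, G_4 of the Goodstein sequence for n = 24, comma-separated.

[0] 24 ≡ 4·5 + 4 (base 5). Lift 6: 28. −1: 27.
[1] 27 ≡ 4·6 + 3 (base 6). Lift 7: 31. −1: 30.
[2] 30 ≡ 4·7 + 2 (base 7). Lift 8: 34. −1: 33.
[3] 33 ≡ 4·8 + 1 (base 8). Lift 9: 37. −1: 36.

24, 27, 30, 33, 36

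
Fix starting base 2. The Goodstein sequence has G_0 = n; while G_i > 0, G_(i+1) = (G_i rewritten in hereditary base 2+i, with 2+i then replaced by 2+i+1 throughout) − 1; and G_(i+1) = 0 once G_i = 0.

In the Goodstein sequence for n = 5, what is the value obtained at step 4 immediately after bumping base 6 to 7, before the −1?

1198

5 —HB2→ 2^2 + 1 —bump→ 3^3 + 1 = 28 —(−1)→ 27
27 —HB3→ 3^3 —bump→ 4^4 = 256 —(−1)→ 255
255 —HB4→ 3·4^3 + 3·4^2 + 3·4 + 3 —bump→ 3·5^3 + 3·5^2 + 3·5 + 3 = 468 —(−1)→ 467
467 —HB5→ 3·5^3 + 3·5^2 + 3·5 + 2 —bump→ 3·6^3 + 3·6^2 + 3·6 + 2 = 776 —(−1)→ 775
775 —HB6→ 3·6^3 + 3·6^2 + 3·6 + 1 —bump→ 3·7^3 + 3·7^2 + 3·7 + 1 = 1198 —(−1)→ 1197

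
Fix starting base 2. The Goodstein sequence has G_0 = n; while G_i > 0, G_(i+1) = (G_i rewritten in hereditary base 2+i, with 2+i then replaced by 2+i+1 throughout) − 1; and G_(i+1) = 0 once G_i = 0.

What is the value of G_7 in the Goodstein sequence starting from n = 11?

2749609302

G_0 = 11. HB_2(11) = 2^(2 + 1) + 2 + 1. Bump = 85. G_1 = 84.
G_1 = 84. HB_3(84) = 3^(3 + 1) + 3. Bump = 1028. G_2 = 1027.
G_2 = 1027. HB_4(1027) = 4^(4 + 1) + 3. Bump = 15628. G_3 = 15627.
G_3 = 15627. HB_5(15627) = 5^(5 + 1) + 2. Bump = 279938. G_4 = 279937.
G_4 = 279937. HB_6(279937) = 6^(6 + 1) + 1. Bump = 5764802. G_5 = 5764801.
G_5 = 5764801. HB_7(5764801) = 7^(7 + 1). Bump = 134217728. G_6 = 134217727.
G_6 = 134217727. HB_8(134217727) = 7·8^8 + 7·8^7 + 7·8^6 + 7·8^5 + 7·8^4 + 7·8^3 + 7·8^2 + 7·8 + 7. Bump = 2749609303. G_7 = 2749609302.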